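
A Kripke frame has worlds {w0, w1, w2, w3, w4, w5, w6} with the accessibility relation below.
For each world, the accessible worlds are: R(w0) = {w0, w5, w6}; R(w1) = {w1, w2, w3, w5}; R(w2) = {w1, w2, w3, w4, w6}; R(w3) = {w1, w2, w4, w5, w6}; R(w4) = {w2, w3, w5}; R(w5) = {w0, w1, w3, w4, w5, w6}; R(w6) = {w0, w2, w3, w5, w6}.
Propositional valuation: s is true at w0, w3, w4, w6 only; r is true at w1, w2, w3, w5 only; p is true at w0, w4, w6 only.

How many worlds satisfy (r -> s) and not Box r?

3

Let φ = (r -> s) and not Box r. Evaluate φ at each world:
  w0 (successors {w0, w5, w6}): φ is true.
  w1 (successors {w1, w2, w3, w5}): φ is false.
  w2 (successors {w1, w2, w3, w4, w6}): φ is false.
  w3 (successors {w1, w2, w4, w5, w6}): φ is true.
  w4 (successors {w2, w3, w5}): φ is false.
  w5 (successors {w0, w1, w3, w4, w5, w6}): φ is false.
  w6 (successors {w0, w2, w3, w5, w6}): φ is true.
For instance, at w4:
  At w4: r -> s is true, not Box r is false, so (r -> s) and not Box r is false.
    At w4: Box r is true, so not Box r is false.
      At w4: Box r requires r at every successor {w2, w3, w5}.
        At w2: r is true.
        At w3: r is true.
        At w5: r is true.
      So Box r is true at w4.
Satisfying worlds: {w0, w3, w6}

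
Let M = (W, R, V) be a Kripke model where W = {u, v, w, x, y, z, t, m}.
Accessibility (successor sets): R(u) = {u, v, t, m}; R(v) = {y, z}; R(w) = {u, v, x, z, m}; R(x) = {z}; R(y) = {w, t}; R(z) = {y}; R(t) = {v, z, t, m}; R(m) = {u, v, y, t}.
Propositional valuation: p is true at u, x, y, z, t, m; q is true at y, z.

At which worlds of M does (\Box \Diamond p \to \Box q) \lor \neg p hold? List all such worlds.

Recall that \Box ψ holds at a world iff ψ holds at every accessible world, and \Diamond ψ holds iff ψ holds at some accessible world.
Let φ = (\Box \Diamond p \to \Box q) \lor \neg p. Evaluate φ at each world:
  u (successors {u, v, t, m}): φ is false.
  v (successors {y, z}): φ is true.
  w (successors {u, v, x, z, m}): φ is true.
  x (successors {z}): φ is true.
  y (successors {w, t}): φ is false.
  z (successors {y}): φ is true.
  t (successors {v, z, t, m}): φ is false.
  m (successors {u, v, y, t}): φ is false.
For instance, at x:
  At x: \Box \Diamond p \to \Box q is true, \neg p is false, so (\Box \Diamond p \to \Box q) \lor \neg p is true.
    At x: \Box \Diamond p is true, \Box q is true, so \Box \Diamond p \to \Box q is true.
      At x: \Box \Diamond p requires \Diamond p at every successor {z}.
        At z: \Diamond p is true.
      So \Box \Diamond p is true at x.
      At x: \Box q requires q at every successor {z}.
        At z: q is true.
      So \Box q is true at x.
Satisfying worlds: {v, w, x, z}

v, w, x, z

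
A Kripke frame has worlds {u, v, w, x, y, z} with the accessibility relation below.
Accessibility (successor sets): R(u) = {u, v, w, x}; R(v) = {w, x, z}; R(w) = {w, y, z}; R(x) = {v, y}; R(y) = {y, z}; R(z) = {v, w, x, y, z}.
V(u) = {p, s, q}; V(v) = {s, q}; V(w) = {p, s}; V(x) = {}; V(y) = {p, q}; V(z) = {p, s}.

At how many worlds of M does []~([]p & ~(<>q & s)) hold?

Let φ = []~([]p & ~(<>q & s)). Evaluate φ at each world:
  u (successors {u, v, w, x}): φ is true.
  v (successors {w, x, z}): φ is true.
  w (successors {w, y, z}): φ is false.
  x (successors {v, y}): φ is false.
  y (successors {y, z}): φ is false.
  z (successors {v, w, x, y, z}): φ is false.
For instance, at u:
  At u: []~([]p & ~(<>q & s)) requires ~([]p & ~(<>q & s)) at every successor {u, v, w, x}.
    At u: ~([]p & ~(<>q & s)) is true.
    At v: ~([]p & ~(<>q & s)) is true.
    At w: ~([]p & ~(<>q & s)) is true.
    At x: ~([]p & ~(<>q & s)) is true.
  So []~([]p & ~(<>q & s)) is true at u.
Satisfying worlds: {u, v}

2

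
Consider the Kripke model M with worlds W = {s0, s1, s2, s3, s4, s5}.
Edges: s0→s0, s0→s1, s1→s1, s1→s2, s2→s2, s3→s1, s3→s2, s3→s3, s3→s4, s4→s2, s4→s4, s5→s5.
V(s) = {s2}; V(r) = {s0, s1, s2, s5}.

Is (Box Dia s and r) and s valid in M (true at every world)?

Recall that Box ψ holds at a world iff ψ holds at every accessible world, and Dia ψ holds iff ψ holds at some accessible world.
Let φ = (Box Dia s and r) and s. Evaluate φ at each world:
  s0 (successors {s0, s1}): φ is false.
  s1 (successors {s1, s2}): φ is false.
  s2 (successors {s2}): φ is true.
  s3 (successors {s1, s2, s3, s4}): φ is false.
  s4 (successors {s2, s4}): φ is false.
  s5 (successors {s5}): φ is false.
Detail at s0 (counterexample):
  At s0: Box Dia s and r is false, s is false, so (Box Dia s and r) and s is false.
    At s0: Box Dia s is false, r is true, so Box Dia s and r is false.
      At s0: Box Dia s requires Dia s at every successor {s0, s1}.
        Dia s fails at s0, so Box Dia s is false at s0.

No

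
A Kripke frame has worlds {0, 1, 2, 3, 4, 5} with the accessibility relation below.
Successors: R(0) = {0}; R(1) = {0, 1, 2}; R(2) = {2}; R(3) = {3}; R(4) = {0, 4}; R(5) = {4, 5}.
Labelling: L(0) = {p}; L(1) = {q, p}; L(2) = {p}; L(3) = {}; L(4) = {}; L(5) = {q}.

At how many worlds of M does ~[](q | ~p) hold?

4

Recall that []ψ holds at a world iff ψ holds at every accessible world, and <>ψ holds iff ψ holds at some accessible world.
Let φ = ~[](q | ~p). Evaluate φ at each world:
  0 (successors {0}): φ is true.
  1 (successors {0, 1, 2}): φ is true.
  2 (successors {2}): φ is true.
  3 (successors {3}): φ is false.
  4 (successors {0, 4}): φ is true.
  5 (successors {4, 5}): φ is false.
For instance, at 2:
  At 2: [](q | ~p) is false, so ~[](q | ~p) is true.
    At 2: [](q | ~p) requires q | ~p at every successor {2}.
      q | ~p fails at 2, so [](q | ~p) is false at 2.
Satisfying worlds: {0, 1, 2, 4}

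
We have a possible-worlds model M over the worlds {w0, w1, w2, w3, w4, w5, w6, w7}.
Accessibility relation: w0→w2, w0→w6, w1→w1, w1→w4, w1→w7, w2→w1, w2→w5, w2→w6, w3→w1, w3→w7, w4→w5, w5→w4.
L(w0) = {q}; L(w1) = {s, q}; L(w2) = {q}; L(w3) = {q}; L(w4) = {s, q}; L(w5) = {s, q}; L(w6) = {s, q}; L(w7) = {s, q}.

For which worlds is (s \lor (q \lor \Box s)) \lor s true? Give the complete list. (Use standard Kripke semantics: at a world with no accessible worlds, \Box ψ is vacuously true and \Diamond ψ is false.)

Let φ = (s \lor (q \lor \Box s)) \lor s. Evaluate φ at each world:
  w0 (successors {w2, w6}): φ is true.
  w1 (successors {w1, w4, w7}): φ is true.
  w2 (successors {w1, w5, w6}): φ is true.
  w3 (successors {w1, w7}): φ is true.
  w4 (successors {w5}): φ is true.
  w5 (successors {w4}): φ is true.
  w6 (successors ∅): φ is true.
  w7 (successors ∅): φ is true.
For instance, at w5:
  At w5: s \lor (q \lor \Box s) is true, s is true, so (s \lor (q \lor \Box s)) \lor s is true.
    At w5: s is true, q \lor \Box s is true, so s \lor (q \lor \Box s) is true.
      At w5: q is true, \Box s is true, so q \lor \Box s is true.
Satisfying worlds: {w0, w1, w2, w3, w4, w5, w6, w7}

w0, w1, w2, w3, w4, w5, w6, w7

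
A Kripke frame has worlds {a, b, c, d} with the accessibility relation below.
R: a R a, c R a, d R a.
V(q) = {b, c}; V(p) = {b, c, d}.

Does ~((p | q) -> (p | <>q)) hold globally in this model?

No

Let φ = ~((p | q) -> (p | <>q)). Evaluate φ at each world:
  a (successors {a}): φ is false.
  b (successors ∅): φ is false.
  c (successors {a}): φ is false.
  d (successors {a}): φ is false.
Detail at a (counterexample):
  At a: (p | q) -> (p | <>q) is true, so ~((p | q) -> (p | <>q)) is false.
    At a: p | q is false, p | <>q is false, so (p | q) -> (p | <>q) is true.
      At a: p is false, <>q is false, so p | <>q is false.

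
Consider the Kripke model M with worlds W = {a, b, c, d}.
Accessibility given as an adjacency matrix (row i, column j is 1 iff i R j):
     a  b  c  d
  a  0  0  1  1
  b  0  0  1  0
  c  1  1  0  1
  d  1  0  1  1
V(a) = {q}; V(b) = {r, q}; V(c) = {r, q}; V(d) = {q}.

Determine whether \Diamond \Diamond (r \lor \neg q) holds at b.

Yes

At b: \Diamond \Diamond (r \lor \neg q) requires \Diamond (r \lor \neg q) at some successor in {c}.
  \Diamond (r \lor \neg q) holds at c, so \Diamond \Diamond (r \lor \neg q) is true at b.
    At c: \Diamond (r \lor \neg q) requires r \lor \neg q at some successor in {a, b, d}.
      r \lor \neg q holds at b, so \Diamond (r \lor \neg q) is true at c.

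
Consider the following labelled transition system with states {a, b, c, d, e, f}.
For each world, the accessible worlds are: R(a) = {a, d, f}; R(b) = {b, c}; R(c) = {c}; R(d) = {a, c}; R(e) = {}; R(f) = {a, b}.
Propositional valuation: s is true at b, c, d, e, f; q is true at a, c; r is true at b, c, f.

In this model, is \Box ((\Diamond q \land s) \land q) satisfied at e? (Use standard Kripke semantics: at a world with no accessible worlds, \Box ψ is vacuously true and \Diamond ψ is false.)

Yes

Recall that \Box ψ holds at a world iff ψ holds at every accessible world, and \Diamond ψ holds iff ψ holds at some accessible world.
At e: no accessible worlds, so \Box ((\Diamond q \land s) \land q) holds vacuously.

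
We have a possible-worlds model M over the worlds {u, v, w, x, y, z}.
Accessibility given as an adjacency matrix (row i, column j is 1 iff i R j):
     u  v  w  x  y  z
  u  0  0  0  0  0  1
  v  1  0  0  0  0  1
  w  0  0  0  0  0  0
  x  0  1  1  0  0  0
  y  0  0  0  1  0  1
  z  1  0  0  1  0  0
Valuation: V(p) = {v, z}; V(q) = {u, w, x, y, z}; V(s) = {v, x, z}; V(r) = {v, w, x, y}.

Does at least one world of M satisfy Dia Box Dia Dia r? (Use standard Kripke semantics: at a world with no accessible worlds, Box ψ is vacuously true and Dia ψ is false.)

Let φ = Dia Box Dia Dia r. Evaluate φ at each world:
  u (successors {z}): φ is false.
  v (successors {u, z}): φ is true.
  w (successors ∅): φ is false.
  x (successors {v, w}): φ is true.
  y (successors {x, z}): φ is false.
  z (successors {u, x}): φ is true.
Detail at v (witness):
  At v: Dia Box Dia Dia r requires Box Dia Dia r at some successor in {u, z}.
    Box Dia Dia r holds at u, so Dia Box Dia Dia r is true at v.
      At u: Box Dia Dia r requires Dia Dia r at every successor {z}.
        At z: Dia Dia r is true.
      So Box Dia Dia r is true at u.

Yes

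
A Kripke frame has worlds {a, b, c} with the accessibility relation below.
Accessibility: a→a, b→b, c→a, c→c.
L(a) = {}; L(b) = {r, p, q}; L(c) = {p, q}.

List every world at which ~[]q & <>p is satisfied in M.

c

Recall that []ψ holds at a world iff ψ holds at every accessible world, and <>ψ holds iff ψ holds at some accessible world.
Let φ = ~[]q & <>p. Evaluate φ at each world:
  a (successors {a}): φ is false.
  b (successors {b}): φ is false.
  c (successors {a, c}): φ is true.
For instance, at c:
  At c: ~[]q is true, <>p is true, so ~[]q & <>p is true.
    At c: []q is false, so ~[]q is true.
      At c: []q requires q at every successor {a, c}.
        q fails at a, so []q is false at c.
    At c: <>p requires p at some successor in {a, c}.
      p holds at c, so <>p is true at c.
Satisfying worlds: {c}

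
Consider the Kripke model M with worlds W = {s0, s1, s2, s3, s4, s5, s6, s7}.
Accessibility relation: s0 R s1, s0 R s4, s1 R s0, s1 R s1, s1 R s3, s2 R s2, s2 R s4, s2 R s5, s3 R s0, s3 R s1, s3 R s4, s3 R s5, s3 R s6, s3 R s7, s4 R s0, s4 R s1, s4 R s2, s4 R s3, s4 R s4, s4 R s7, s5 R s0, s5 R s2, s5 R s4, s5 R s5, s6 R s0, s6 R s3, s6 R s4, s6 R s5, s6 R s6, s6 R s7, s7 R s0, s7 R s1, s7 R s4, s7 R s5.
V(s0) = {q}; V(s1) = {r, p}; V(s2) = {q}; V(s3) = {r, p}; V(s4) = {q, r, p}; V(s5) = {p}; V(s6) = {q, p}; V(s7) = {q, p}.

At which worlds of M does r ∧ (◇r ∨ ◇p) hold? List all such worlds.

Let φ = r ∧ (◇r ∨ ◇p). Evaluate φ at each world:
  s0 (successors {s1, s4}): φ is false.
  s1 (successors {s0, s1, s3}): φ is true.
  s2 (successors {s2, s4, s5}): φ is false.
  s3 (successors {s0, s1, s4, s5, s6, s7}): φ is true.
  s4 (successors {s0, s1, s2, s3, s4, s7}): φ is true.
  s5 (successors {s0, s2, s4, s5}): φ is false.
  s6 (successors {s0, s3, s4, s5, s6, s7}): φ is false.
  s7 (successors {s0, s1, s4, s5}): φ is false.
For instance, at s5:
  At s5: r is false, ◇r ∨ ◇p is true, so r ∧ (◇r ∨ ◇p) is false.
    At s5: ◇r is true, ◇p is true, so ◇r ∨ ◇p is true.
      At s5: ◇r requires r at some successor in {s0, s2, s4, s5}.
        r holds at s4, so ◇r is true at s5.
      At s5: ◇p requires p at some successor in {s0, s2, s4, s5}.
        p holds at s4, so ◇p is true at s5.
Satisfying worlds: {s1, s3, s4}

s1, s3, s4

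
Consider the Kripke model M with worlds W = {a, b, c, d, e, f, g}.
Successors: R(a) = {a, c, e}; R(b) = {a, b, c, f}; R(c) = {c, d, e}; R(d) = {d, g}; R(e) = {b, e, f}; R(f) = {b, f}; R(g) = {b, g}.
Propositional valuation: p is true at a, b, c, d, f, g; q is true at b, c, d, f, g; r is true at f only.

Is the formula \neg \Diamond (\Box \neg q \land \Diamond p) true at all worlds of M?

Let φ = \neg \Diamond (\Box \neg q \land \Diamond p). Evaluate φ at each world:
  a (successors {a, c, e}): φ is true.
  b (successors {a, b, c, f}): φ is true.
  c (successors {c, d, e}): φ is true.
  d (successors {d, g}): φ is true.
  e (successors {b, e, f}): φ is true.
  f (successors {b, f}): φ is true.
  g (successors {b, g}): φ is true.
For instance, at g:
  At g: \Diamond (\Box \neg q \land \Diamond p) is false, so \neg \Diamond (\Box \neg q \land \Diamond p) is true.
    At g: \Diamond (\Box \neg q \land \Diamond p) requires \Box \neg q \land \Diamond p at some successor in {b, g}.
      At b: \Box \neg q \land \Diamond p is false.
      At g: \Box \neg q \land \Diamond p is false.
    So \Diamond (\Box \neg q \land \Diamond p) is false at g.

Yes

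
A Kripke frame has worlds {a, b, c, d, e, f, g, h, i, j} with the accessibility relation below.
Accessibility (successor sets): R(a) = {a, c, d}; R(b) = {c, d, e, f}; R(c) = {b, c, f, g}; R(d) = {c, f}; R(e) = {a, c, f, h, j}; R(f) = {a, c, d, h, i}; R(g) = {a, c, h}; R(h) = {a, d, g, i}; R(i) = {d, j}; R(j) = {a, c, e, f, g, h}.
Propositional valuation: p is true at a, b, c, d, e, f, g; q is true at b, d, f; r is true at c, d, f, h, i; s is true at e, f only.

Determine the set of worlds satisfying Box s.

none

Let φ = Box s. Evaluate φ at each world:
  a (successors {a, c, d}): φ is false.
  b (successors {c, d, e, f}): φ is false.
  c (successors {b, c, f, g}): φ is false.
  d (successors {c, f}): φ is false.
  e (successors {a, c, f, h, j}): φ is false.
  f (successors {a, c, d, h, i}): φ is false.
  g (successors {a, c, h}): φ is false.
  h (successors {a, d, g, i}): φ is false.
  i (successors {d, j}): φ is false.
  j (successors {a, c, e, f, g, h}): φ is false.
For instance, at b:
  At b: Box s requires s at every successor {c, d, e, f}.
    s fails at c, so Box s is false at b.
Satisfying worlds: none.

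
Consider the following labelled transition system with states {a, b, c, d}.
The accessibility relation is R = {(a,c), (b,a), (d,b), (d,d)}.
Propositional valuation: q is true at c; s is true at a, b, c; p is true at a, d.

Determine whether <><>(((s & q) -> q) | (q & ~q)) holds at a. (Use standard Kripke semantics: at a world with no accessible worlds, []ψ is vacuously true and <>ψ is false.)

At a: <><>(((s & q) -> q) | (q & ~q)) requires <>(((s & q) -> q) | (q & ~q)) at some successor in {c}.
  At c: <>(((s & q) -> q) | (q & ~q)) is false.
So <><>(((s & q) -> q) | (q & ~q)) is false at a.

No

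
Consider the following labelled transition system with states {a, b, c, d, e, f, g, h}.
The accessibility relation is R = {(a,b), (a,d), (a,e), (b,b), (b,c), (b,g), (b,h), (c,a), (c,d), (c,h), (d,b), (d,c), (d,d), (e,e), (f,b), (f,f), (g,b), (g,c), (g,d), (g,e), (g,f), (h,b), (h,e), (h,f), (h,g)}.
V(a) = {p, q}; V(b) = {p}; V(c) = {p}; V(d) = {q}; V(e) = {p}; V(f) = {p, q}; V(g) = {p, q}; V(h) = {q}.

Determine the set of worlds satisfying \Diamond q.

Let φ = \Diamond q. Evaluate φ at each world:
  a (successors {b, d, e}): φ is true.
  b (successors {b, c, g, h}): φ is true.
  c (successors {a, d, h}): φ is true.
  d (successors {b, c, d}): φ is true.
  e (successors {e}): φ is false.
  f (successors {b, f}): φ is true.
  g (successors {b, c, d, e, f}): φ is true.
  h (successors {b, e, f, g}): φ is true.
For instance, at e:
  At e: \Diamond q requires q at some successor in {e}.
    At e: q is false.
  So \Diamond q is false at e.
Satisfying worlds: {a, b, c, d, f, g, h}

a, b, c, d, f, g, h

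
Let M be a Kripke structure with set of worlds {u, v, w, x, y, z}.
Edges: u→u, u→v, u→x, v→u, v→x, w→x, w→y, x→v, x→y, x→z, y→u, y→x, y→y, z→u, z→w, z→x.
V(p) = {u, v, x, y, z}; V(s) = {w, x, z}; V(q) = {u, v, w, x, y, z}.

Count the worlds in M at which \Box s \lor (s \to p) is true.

5

Let φ = \Box s \lor (s \to p). Evaluate φ at each world:
  u (successors {u, v, x}): φ is true.
  v (successors {u, x}): φ is true.
  w (successors {x, y}): φ is false.
  x (successors {v, y, z}): φ is true.
  y (successors {u, x, y}): φ is true.
  z (successors {u, w, x}): φ is true.
For instance, at u:
  At u: \Box s is false, s \to p is true, so \Box s \lor (s \to p) is true.
    At u: \Box s requires s at every successor {u, v, x}.
      s fails at u, so \Box s is false at u.
Satisfying worlds: {u, v, x, y, z}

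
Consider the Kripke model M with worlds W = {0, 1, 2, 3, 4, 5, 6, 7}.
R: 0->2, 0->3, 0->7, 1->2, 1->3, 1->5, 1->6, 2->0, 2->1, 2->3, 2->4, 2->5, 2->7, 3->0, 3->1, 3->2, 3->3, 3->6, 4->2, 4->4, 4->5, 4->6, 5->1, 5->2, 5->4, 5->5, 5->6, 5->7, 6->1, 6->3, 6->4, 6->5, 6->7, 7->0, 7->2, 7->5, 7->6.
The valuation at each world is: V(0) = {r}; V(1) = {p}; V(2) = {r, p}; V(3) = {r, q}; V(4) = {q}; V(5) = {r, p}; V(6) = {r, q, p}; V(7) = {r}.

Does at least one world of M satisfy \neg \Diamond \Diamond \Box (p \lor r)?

Let φ = \neg \Diamond \Diamond \Box (p \lor r). Evaluate φ at each world:
  0 (successors {2, 3, 7}): φ is false.
  1 (successors {2, 3, 5, 6}): φ is false.
  2 (successors {0, 1, 3, 4, 5, 7}): φ is false.
  3 (successors {0, 1, 2, 3, 6}): φ is false.
  4 (successors {2, 4, 5, 6}): φ is false.
  5 (successors {1, 2, 4, 5, 6, 7}): φ is false.
  6 (successors {1, 3, 4, 5, 7}): φ is false.
  7 (successors {0, 2, 5, 6}): φ is false.
For instance, at 4:
  At 4: \Diamond \Diamond \Box (p \lor r) is true, so \neg \Diamond \Diamond \Box (p \lor r) is false.
    At 4: \Diamond \Diamond \Box (p \lor r) requires \Diamond \Box (p \lor r) at some successor in {2, 4, 5, 6}.
      \Diamond \Box (p \lor r) holds at 2, so \Diamond \Diamond \Box (p \lor r) is true at 4.

No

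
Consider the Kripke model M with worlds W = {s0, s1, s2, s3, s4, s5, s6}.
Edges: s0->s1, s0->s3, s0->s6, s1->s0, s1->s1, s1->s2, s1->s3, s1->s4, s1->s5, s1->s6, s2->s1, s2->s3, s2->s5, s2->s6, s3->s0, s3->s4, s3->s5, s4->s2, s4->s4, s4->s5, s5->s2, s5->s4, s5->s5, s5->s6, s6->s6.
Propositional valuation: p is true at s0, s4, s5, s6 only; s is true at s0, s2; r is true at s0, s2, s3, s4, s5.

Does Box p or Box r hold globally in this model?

Let φ = Box p or Box r. Evaluate φ at each world:
  s0 (successors {s1, s3, s6}): φ is false.
  s1 (successors {s0, s1, s2, s3, s4, s5, s6}): φ is false.
  s2 (successors {s1, s3, s5, s6}): φ is false.
  s3 (successors {s0, s4, s5}): φ is true.
  s4 (successors {s2, s4, s5}): φ is true.
  s5 (successors {s2, s4, s5, s6}): φ is false.
  s6 (successors {s6}): φ is true.
Detail at s0 (counterexample):
  At s0: Box p is false, Box r is false, so Box p or Box r is false.
    At s0: Box p requires p at every successor {s1, s3, s6}.
      p fails at s1, so Box p is false at s0.
    At s0: Box r requires r at every successor {s1, s3, s6}.
      r fails at s1, so Box r is false at s0.

No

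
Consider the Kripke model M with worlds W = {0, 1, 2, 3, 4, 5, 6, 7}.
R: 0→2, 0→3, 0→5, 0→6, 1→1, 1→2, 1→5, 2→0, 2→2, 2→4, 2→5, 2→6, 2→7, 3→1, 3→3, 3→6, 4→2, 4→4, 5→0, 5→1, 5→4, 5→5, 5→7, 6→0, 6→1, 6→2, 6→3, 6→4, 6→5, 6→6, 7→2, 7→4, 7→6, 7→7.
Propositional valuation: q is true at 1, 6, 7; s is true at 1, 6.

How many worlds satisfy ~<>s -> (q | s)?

Let φ = ~<>s -> (q | s). Evaluate φ at each world:
  0 (successors {2, 3, 5, 6}): φ is true.
  1 (successors {1, 2, 5}): φ is true.
  2 (successors {0, 2, 4, 5, 6, 7}): φ is true.
  3 (successors {1, 3, 6}): φ is true.
  4 (successors {2, 4}): φ is false.
  5 (successors {0, 1, 4, 5, 7}): φ is true.
  6 (successors {0, 1, 2, 3, 4, 5, 6}): φ is true.
  7 (successors {2, 4, 6, 7}): φ is true.
For instance, at 7:
  At 7: ~<>s is false, q | s is true, so ~<>s -> (q | s) is true.
    At 7: <>s is true, so ~<>s is false.
      At 7: <>s requires s at some successor in {2, 4, 6, 7}.
        s holds at 6, so <>s is true at 7.
Satisfying worlds: {0, 1, 2, 3, 5, 6, 7}

7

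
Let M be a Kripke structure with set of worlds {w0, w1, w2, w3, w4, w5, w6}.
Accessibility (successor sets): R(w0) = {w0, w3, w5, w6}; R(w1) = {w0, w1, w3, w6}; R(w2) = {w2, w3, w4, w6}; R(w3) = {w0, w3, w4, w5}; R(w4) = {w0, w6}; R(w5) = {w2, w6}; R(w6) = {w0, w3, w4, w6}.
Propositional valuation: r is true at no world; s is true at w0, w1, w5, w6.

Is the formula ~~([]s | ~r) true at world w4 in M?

At w4: ~([]s | ~r) is false, so ~~([]s | ~r) is true.
  At w4: []s | ~r is true, so ~([]s | ~r) is false.
    At w4: []s is true, ~r is true, so []s | ~r is true.
      At w4: []s requires s at every successor {w0, w6}.
        At w0: s is true.
        At w6: s is true.
      So []s is true at w4.

Yes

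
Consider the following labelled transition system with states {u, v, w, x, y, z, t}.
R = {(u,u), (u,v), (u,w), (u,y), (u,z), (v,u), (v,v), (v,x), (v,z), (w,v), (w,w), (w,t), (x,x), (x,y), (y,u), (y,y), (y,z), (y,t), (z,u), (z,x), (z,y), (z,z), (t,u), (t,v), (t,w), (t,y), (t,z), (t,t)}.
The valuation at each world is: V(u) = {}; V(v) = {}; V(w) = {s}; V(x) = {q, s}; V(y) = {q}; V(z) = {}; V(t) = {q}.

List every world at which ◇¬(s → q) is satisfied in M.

Let φ = ◇¬(s → q). Evaluate φ at each world:
  u (successors {u, v, w, y, z}): φ is true.
  v (successors {u, v, x, z}): φ is false.
  w (successors {v, w, t}): φ is true.
  x (successors {x, y}): φ is false.
  y (successors {u, y, z, t}): φ is false.
  z (successors {u, x, y, z}): φ is false.
  t (successors {u, v, w, y, z, t}): φ is true.
For instance, at w:
  At w: ◇¬(s → q) requires ¬(s → q) at some successor in {v, w, t}.
    ¬(s → q) holds at w, so ◇¬(s → q) is true at w.
Satisfying worlds: {u, w, t}

u, w, t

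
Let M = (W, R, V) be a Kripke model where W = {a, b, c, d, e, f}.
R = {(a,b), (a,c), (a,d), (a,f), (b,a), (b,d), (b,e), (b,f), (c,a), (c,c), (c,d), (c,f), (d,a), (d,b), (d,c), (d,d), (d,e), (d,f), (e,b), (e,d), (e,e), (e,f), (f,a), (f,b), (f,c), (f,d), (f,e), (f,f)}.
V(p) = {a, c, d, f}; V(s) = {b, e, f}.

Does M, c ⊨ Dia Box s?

At c: Dia Box s requires Box s at some successor in {a, c, d, f}.
  At a: Box s is false.
  At c: Box s is false.
  At d: Box s is false.
  At f: Box s is false.
So Dia Box s is false at c.

No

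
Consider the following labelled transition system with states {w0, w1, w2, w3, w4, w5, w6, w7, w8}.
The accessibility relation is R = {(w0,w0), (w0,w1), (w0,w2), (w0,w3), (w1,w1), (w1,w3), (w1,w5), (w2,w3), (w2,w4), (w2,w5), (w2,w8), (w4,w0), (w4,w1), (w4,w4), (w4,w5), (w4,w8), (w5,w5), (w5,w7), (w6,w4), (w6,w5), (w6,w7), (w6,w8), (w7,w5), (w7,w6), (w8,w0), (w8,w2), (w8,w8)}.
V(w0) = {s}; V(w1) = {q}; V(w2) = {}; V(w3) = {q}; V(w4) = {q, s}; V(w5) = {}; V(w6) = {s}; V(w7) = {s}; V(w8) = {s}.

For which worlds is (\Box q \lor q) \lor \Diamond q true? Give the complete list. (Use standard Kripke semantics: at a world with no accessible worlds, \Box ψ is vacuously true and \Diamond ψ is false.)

Recall that \Box ψ holds at a world iff ψ holds at every accessible world, and \Diamond ψ holds iff ψ holds at some accessible world.
Let φ = (\Box q \lor q) \lor \Diamond q. Evaluate φ at each world:
  w0 (successors {w0, w1, w2, w3}): φ is true.
  w1 (successors {w1, w3, w5}): φ is true.
  w2 (successors {w3, w4, w5, w8}): φ is true.
  w3 (successors ∅): φ is true.
  w4 (successors {w0, w1, w4, w5, w8}): φ is true.
  w5 (successors {w5, w7}): φ is false.
  w6 (successors {w4, w5, w7, w8}): φ is true.
  w7 (successors {w5, w6}): φ is false.
  w8 (successors {w0, w2, w8}): φ is false.
For instance, at w1:
  At w1: \Box q \lor q is true, \Diamond q is true, so (\Box q \lor q) \lor \Diamond q is true.
    At w1: \Box q is false, q is true, so \Box q \lor q is true.
      At w1: \Box q requires q at every successor {w1, w3, w5}.
        q fails at w5, so \Box q is false at w1.
    At w1: \Diamond q requires q at some successor in {w1, w3, w5}.
      q holds at w1, so \Diamond q is true at w1.
Satisfying worlds: {w0, w1, w2, w3, w4, w6}

w0, w1, w2, w3, w4, w6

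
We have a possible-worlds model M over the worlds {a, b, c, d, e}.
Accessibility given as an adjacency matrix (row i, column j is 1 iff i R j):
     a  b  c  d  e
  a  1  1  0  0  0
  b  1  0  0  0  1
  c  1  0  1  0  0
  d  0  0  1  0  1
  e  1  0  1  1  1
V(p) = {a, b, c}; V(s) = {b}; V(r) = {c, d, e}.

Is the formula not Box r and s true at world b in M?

Yes

Recall that Box ψ holds at a world iff ψ holds at every accessible world, and Dia ψ holds iff ψ holds at some accessible world.
At b: not Box r is true, s is true, so not Box r and s is true.
  At b: Box r is false, so not Box r is true.
    At b: Box r requires r at every successor {a, e}.
      r fails at a, so Box r is false at b.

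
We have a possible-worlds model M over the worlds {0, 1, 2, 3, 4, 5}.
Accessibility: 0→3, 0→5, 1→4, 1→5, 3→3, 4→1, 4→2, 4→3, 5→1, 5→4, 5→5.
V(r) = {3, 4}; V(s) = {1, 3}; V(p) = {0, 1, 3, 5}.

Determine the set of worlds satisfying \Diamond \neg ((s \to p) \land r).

0, 1, 4, 5

Let φ = \Diamond \neg ((s \to p) \land r). Evaluate φ at each world:
  0 (successors {3, 5}): φ is true.
  1 (successors {4, 5}): φ is true.
  2 (successors ∅): φ is false.
  3 (successors {3}): φ is false.
  4 (successors {1, 2, 3}): φ is true.
  5 (successors {1, 4, 5}): φ is true.
For instance, at 5:
  At 5: \Diamond \neg ((s \to p) \land r) requires \neg ((s \to p) \land r) at some successor in {1, 4, 5}.
    \neg ((s \to p) \land r) holds at 1, so \Diamond \neg ((s \to p) \land r) is true at 5.
Satisfying worlds: {0, 1, 4, 5}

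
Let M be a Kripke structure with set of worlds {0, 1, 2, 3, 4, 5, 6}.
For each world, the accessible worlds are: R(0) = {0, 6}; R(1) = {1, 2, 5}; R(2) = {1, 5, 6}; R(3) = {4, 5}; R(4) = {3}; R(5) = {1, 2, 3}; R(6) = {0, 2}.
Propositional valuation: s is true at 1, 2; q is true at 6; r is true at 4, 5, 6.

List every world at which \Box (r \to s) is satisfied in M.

Let φ = \Box (r \to s). Evaluate φ at each world:
  0 (successors {0, 6}): φ is false.
  1 (successors {1, 2, 5}): φ is false.
  2 (successors {1, 5, 6}): φ is false.
  3 (successors {4, 5}): φ is false.
  4 (successors {3}): φ is true.
  5 (successors {1, 2, 3}): φ is true.
  6 (successors {0, 2}): φ is true.
For instance, at 0:
  At 0: \Box (r \to s) requires r \to s at every successor {0, 6}.
    r \to s fails at 6, so \Box (r \to s) is false at 0.
Satisfying worlds: {4, 5, 6}

4, 5, 6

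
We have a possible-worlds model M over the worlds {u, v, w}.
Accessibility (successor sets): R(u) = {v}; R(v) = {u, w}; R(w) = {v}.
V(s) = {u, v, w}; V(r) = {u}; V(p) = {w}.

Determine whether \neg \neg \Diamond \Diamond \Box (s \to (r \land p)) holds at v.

Recall that \Box ψ holds at a world iff ψ holds at every accessible world, and \Diamond ψ holds iff ψ holds at some accessible world.
At v: \neg \Diamond \Diamond \Box (s \to (r \land p)) is true, so \neg \neg \Diamond \Diamond \Box (s \to (r \land p)) is false.
  At v: \Diamond \Diamond \Box (s \to (r \land p)) is false, so \neg \Diamond \Diamond \Box (s \to (r \land p)) is true.
    At v: \Diamond \Diamond \Box (s \to (r \land p)) requires \Diamond \Box (s \to (r \land p)) at some successor in {u, w}.
      At u: \Diamond \Box (s \to (r \land p)) is false.
      At w: \Diamond \Box (s \to (r \land p)) is false.
    So \Diamond \Diamond \Box (s \to (r \land p)) is false at v.

No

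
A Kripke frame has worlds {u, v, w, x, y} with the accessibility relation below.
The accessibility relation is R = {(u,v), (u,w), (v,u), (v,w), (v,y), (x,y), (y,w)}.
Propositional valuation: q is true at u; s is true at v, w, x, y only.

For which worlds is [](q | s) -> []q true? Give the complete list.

w

Recall that []ψ holds at a world iff ψ holds at every accessible world, and <>ψ holds iff ψ holds at some accessible world.
Let φ = [](q | s) -> []q. Evaluate φ at each world:
  u (successors {v, w}): φ is false.
  v (successors {u, w, y}): φ is false.
  w (successors ∅): φ is true.
  x (successors {y}): φ is false.
  y (successors {w}): φ is false.
For instance, at u:
  At u: [](q | s) is true, []q is false, so [](q | s) -> []q is false.
    At u: [](q | s) requires q | s at every successor {v, w}.
      At v: q | s is true.
      At w: q | s is true.
    So [](q | s) is true at u.
    At u: []q requires q at every successor {v, w}.
      q fails at v, so []q is false at u.
Satisfying worlds: {w}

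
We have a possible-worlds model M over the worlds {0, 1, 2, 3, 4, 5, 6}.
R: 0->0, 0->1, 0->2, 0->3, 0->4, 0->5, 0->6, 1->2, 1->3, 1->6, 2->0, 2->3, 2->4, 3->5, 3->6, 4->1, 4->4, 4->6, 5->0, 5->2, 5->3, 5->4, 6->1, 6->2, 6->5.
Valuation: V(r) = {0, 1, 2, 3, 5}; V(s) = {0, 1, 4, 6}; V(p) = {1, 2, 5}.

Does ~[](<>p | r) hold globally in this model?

No

Let φ = ~[](<>p | r). Evaluate φ at each world:
  0 (successors {0, 1, 2, 3, 4, 5, 6}): φ is false.
  1 (successors {2, 3, 6}): φ is false.
  2 (successors {0, 3, 4}): φ is false.
  3 (successors {5, 6}): φ is false.
  4 (successors {1, 4, 6}): φ is false.
  5 (successors {0, 2, 3, 4}): φ is false.
  6 (successors {1, 2, 5}): φ is false.
Detail at 0 (counterexample):
  At 0: [](<>p | r) is true, so ~[](<>p | r) is false.
    At 0: [](<>p | r) requires <>p | r at every successor {0, 1, 2, 3, 4, 5, 6}.
      At 0: <>p | r is true.
      At 1: <>p | r is true.
      At 2: <>p | r is true.
      At 3: <>p | r is true.
      At 4: <>p | r is true.
      At 5: <>p | r is true.
      At 6: <>p | r is true.
    So [](<>p | r) is true at 0.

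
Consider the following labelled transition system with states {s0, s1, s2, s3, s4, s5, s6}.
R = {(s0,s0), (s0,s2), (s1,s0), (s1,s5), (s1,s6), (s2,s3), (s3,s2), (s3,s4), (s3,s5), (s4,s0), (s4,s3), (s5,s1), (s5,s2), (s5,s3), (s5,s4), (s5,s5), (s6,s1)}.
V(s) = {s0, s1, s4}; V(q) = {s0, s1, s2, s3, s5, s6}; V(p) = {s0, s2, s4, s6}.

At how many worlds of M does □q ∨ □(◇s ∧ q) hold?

5

Let φ = □q ∨ □(◇s ∧ q). Evaluate φ at each world:
  s0 (successors {s0, s2}): φ is true.
  s1 (successors {s0, s5, s6}): φ is true.
  s2 (successors {s3}): φ is true.
  s3 (successors {s2, s4, s5}): φ is false.
  s4 (successors {s0, s3}): φ is true.
  s5 (successors {s1, s2, s3, s4, s5}): φ is false.
  s6 (successors {s1}): φ is true.
For instance, at s3:
  At s3: □q is false, □(◇s ∧ q) is false, so □q ∨ □(◇s ∧ q) is false.
    At s3: □q requires q at every successor {s2, s4, s5}.
      q fails at s4, so □q is false at s3.
    At s3: □(◇s ∧ q) requires ◇s ∧ q at every successor {s2, s4, s5}.
      ◇s ∧ q fails at s2, so □(◇s ∧ q) is false at s3.
Satisfying worlds: {s0, s1, s2, s4, s6}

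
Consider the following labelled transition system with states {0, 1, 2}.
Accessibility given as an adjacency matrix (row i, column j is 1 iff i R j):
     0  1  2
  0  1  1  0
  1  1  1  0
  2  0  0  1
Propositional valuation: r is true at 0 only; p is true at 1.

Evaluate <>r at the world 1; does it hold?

Yes

Recall that <>ψ holds at a world iff ψ holds at some accessible world.
At 1: <>r requires r at some successor in {0, 1}.
  r holds at 0, so <>r is true at 1.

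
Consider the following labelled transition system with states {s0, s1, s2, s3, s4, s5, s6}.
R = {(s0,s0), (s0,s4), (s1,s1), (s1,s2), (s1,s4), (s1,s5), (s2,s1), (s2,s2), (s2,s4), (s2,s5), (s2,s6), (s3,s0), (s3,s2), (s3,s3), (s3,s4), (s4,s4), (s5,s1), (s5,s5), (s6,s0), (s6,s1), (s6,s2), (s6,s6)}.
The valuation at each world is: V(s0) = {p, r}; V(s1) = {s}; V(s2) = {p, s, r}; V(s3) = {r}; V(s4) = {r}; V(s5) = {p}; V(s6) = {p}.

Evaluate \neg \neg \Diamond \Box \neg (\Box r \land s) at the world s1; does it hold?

Yes

At s1: \neg \Diamond \Box \neg (\Box r \land s) is false, so \neg \neg \Diamond \Box \neg (\Box r \land s) is true.
  At s1: \Diamond \Box \neg (\Box r \land s) is true, so \neg \Diamond \Box \neg (\Box r \land s) is false.
    At s1: \Diamond \Box \neg (\Box r \land s) requires \Box \neg (\Box r \land s) at some successor in {s1, s2, s4, s5}.
      \Box \neg (\Box r \land s) holds at s1, so \Diamond \Box \neg (\Box r \land s) is true at s1.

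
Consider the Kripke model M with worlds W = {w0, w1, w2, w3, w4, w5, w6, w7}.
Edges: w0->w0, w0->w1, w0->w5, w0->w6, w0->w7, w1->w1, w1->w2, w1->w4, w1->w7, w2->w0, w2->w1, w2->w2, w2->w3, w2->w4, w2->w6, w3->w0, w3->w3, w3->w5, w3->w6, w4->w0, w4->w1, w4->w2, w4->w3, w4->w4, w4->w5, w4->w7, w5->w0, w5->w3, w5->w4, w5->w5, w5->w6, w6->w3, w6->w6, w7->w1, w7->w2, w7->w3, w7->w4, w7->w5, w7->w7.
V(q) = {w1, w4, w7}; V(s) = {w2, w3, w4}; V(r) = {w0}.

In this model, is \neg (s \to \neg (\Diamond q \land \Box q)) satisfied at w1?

No

At w1: s \to \neg (\Diamond q \land \Box q) is true, so \neg (s \to \neg (\Diamond q \land \Box q)) is false.
  At w1: s is false, \neg (\Diamond q \land \Box q) is true, so s \to \neg (\Diamond q \land \Box q) is true.
    At w1: \Diamond q \land \Box q is false, so \neg (\Diamond q \land \Box q) is true.
      At w1: \Diamond q is true, \Box q is false, so \Diamond q \land \Box q is false.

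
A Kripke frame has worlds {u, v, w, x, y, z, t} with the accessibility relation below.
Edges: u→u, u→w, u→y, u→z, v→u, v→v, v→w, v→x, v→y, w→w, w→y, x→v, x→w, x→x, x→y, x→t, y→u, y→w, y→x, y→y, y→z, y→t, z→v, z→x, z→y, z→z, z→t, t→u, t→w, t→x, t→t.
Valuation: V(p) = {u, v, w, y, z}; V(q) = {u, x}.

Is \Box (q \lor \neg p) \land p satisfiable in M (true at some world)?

No

Let φ = \Box (q \lor \neg p) \land p. Evaluate φ at each world:
  u (successors {u, w, y, z}): φ is false.
  v (successors {u, v, w, x, y}): φ is false.
  w (successors {w, y}): φ is false.
  x (successors {v, w, x, y, t}): φ is false.
  y (successors {u, w, x, y, z, t}): φ is false.
  z (successors {v, x, y, z, t}): φ is false.
  t (successors {u, w, x, t}): φ is false.
For instance, at y:
  At y: \Box (q \lor \neg p) is false, p is true, so \Box (q \lor \neg p) \land p is false.
    At y: \Box (q \lor \neg p) requires q \lor \neg p at every successor {u, w, x, y, z, t}.
      q \lor \neg p fails at w, so \Box (q \lor \neg p) is false at y.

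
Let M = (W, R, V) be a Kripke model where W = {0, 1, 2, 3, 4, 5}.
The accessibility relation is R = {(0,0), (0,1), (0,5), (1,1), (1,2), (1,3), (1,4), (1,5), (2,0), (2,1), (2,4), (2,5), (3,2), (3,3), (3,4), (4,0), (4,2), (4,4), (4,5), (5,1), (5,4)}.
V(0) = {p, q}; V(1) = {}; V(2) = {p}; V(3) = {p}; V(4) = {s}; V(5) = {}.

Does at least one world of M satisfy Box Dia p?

Let φ = Box Dia p. Evaluate φ at each world:
  0 (successors {0, 1, 5}): φ is false.
  1 (successors {1, 2, 3, 4, 5}): φ is false.
  2 (successors {0, 1, 4, 5}): φ is false.
  3 (successors {2, 3, 4}): φ is true.
  4 (successors {0, 2, 4, 5}): φ is false.
  5 (successors {1, 4}): φ is true.
Detail at 3 (witness):
  At 3: Box Dia p requires Dia p at every successor {2, 3, 4}.
      At 2: Dia p requires p at some successor in {0, 1, 4, 5}.
        p holds at 0, so Dia p is true at 2.
      At 3: Dia p requires p at some successor in {2, 3, 4}.
        p holds at 2, so Dia p is true at 3.
      At 4: Dia p requires p at some successor in {0, 2, 4, 5}.
        p holds at 0, so Dia p is true at 4.
  So Box Dia p is true at 3.

Yes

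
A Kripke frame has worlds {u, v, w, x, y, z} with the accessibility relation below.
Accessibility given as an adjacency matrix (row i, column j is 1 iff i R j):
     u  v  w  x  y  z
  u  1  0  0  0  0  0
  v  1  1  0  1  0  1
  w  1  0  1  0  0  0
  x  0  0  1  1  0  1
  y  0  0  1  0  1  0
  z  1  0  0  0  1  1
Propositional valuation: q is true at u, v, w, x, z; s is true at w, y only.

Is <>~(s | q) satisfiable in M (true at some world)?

No

Let φ = <>~(s | q). Evaluate φ at each world:
  u (successors {u}): φ is false.
  v (successors {u, v, x, z}): φ is false.
  w (successors {u, w}): φ is false.
  x (successors {w, x, z}): φ is false.
  y (successors {w, y}): φ is false.
  z (successors {u, y, z}): φ is false.
For instance, at y:
  At y: <>~(s | q) requires ~(s | q) at some successor in {w, y}.
    At w: ~(s | q) is false.
    At y: ~(s | q) is false.
  So <>~(s | q) is false at y.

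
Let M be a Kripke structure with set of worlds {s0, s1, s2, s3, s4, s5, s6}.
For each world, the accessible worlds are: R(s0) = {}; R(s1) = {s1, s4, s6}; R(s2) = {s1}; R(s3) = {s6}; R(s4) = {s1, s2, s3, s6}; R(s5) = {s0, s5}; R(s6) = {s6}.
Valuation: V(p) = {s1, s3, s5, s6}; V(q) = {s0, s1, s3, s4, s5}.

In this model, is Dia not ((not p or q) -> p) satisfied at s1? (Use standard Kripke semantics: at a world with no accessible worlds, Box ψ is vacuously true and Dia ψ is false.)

Yes

Recall that Dia ψ holds at a world iff ψ holds at some accessible world.
At s1: Dia not ((not p or q) -> p) requires not ((not p or q) -> p) at some successor in {s1, s4, s6}.
  not ((not p or q) -> p) holds at s4, so Dia not ((not p or q) -> p) is true at s1.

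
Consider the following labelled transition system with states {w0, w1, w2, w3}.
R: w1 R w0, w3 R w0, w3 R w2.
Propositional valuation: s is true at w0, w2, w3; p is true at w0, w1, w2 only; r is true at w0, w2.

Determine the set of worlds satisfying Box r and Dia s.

Let φ = Box r and Dia s. Evaluate φ at each world:
  w0 (successors ∅): φ is false.
  w1 (successors {w0}): φ is true.
  w2 (successors ∅): φ is false.
  w3 (successors {w0, w2}): φ is true.
For instance, at w1:
  At w1: Box r is true, Dia s is true, so Box r and Dia s is true.
    At w1: Box r requires r at every successor {w0}.
      At w0: r is true.
    So Box r is true at w1.
    At w1: Dia s requires s at some successor in {w0}.
      s holds at w0, so Dia s is true at w1.
Satisfying worlds: {w1, w3}

w1, w3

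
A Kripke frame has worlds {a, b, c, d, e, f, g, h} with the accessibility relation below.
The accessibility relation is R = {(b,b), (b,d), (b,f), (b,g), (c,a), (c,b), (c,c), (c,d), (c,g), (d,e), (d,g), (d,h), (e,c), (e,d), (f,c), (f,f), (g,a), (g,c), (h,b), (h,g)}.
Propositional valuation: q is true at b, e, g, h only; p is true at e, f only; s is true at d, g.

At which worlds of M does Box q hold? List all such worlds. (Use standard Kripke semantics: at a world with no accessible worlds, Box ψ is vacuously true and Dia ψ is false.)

Let φ = Box q. Evaluate φ at each world:
  a (successors ∅): φ is true.
  b (successors {b, d, f, g}): φ is false.
  c (successors {a, b, c, d, g}): φ is false.
  d (successors {e, g, h}): φ is true.
  e (successors {c, d}): φ is false.
  f (successors {c, f}): φ is false.
  g (successors {a, c}): φ is false.
  h (successors {b, g}): φ is true.
For instance, at g:
  At g: Box q requires q at every successor {a, c}.
    q fails at a, so Box q is false at g.
Satisfying worlds: {a, d, h}

a, d, h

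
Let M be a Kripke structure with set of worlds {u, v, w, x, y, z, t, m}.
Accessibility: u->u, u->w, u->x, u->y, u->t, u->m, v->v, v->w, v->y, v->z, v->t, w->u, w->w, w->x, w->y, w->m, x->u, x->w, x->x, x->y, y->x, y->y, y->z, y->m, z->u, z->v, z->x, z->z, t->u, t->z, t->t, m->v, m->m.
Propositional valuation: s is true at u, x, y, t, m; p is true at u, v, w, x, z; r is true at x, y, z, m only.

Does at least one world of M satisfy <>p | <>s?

Let φ = <>p | <>s. Evaluate φ at each world:
  u (successors {u, w, x, y, t, m}): φ is true.
  v (successors {v, w, y, z, t}): φ is true.
  w (successors {u, w, x, y, m}): φ is true.
  x (successors {u, w, x, y}): φ is true.
  y (successors {x, y, z, m}): φ is true.
  z (successors {u, v, x, z}): φ is true.
  t (successors {u, z, t}): φ is true.
  m (successors {v, m}): φ is true.
Detail at u (witness):
  At u: <>p is true, <>s is true, so <>p | <>s is true.
    At u: <>p requires p at some successor in {u, w, x, y, t, m}.
      p holds at u, so <>p is true at u.
    At u: <>s requires s at some successor in {u, w, x, y, t, m}.
      s holds at u, so <>s is true at u.

Yes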